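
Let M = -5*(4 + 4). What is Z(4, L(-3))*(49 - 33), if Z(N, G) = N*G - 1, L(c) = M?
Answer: -2576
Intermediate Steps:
M = -40 (M = -5*8 = -40)
L(c) = -40
Z(N, G) = -1 + G*N (Z(N, G) = G*N - 1 = -1 + G*N)
Z(4, L(-3))*(49 - 33) = (-1 - 40*4)*(49 - 33) = (-1 - 160)*16 = -161*16 = -2576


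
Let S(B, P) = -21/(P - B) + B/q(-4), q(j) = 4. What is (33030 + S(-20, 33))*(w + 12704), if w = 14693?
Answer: 47953078688/53 ≈ 9.0477e+8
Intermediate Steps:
S(B, P) = -21/(P - B) + B/4
(33030 + S(-20, 33))*(w + 12704) = (33030 + (84 + (-20)² - 1*(-20)*33)/(4*(-20 - 1*33)))*(14693 + 12704) = (33030 + (84 + 400 + 660)/(4*(-20 - 33)))*27397 = (33030 + (¼)*1144/(-53))*27397 = (33030 + (¼)*(-1/53)*1144)*27397 = (33030 - 286/53)*27397 = (1750304/53)*27397 = 47953078688/53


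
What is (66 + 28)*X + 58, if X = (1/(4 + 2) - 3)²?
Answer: 14627/18 ≈ 812.61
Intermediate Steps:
X = 289/36 (X = (1/6 - 3)² = (⅙ - 3)² = (-17/6)² = 289/36 ≈ 8.0278)
(66 + 28)*X + 58 = (66 + 28)*(289/36) + 58 = 94*(289/36) + 58 = 13583/18 + 58 = 14627/18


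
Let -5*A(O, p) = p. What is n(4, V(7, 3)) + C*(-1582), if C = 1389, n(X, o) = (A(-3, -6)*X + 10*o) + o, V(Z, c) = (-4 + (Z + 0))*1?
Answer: -10986801/5 ≈ -2.1974e+6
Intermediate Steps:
A(O, p) = -p/5
V(Z, c) = -4 + Z (V(Z, c) = (-4 + Z)*1 = -4 + Z)
n(X, o) = 11*o + 6*X/5 (n(X, o) = ((-⅕*(-6))*X + 10*o) + o = (6*X/5 + 10*o) + o = (10*o + 6*X/5) + o = 11*o + 6*X/5)
n(4, V(7, 3)) + C*(-1582) = (11*(-4 + 7) + (6/5)*4) + 1389*(-1582) = (11*3 + 24/5) - 2197398 = (33 + 24/5) - 2197398 = 189/5 - 2197398 = -10986801/5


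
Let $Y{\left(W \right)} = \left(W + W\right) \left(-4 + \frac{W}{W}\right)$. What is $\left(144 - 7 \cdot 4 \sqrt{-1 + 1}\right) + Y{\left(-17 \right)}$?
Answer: $246$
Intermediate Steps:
$Y{\left(W \right)} = - 6 W$ ($Y{\left(W \right)} = 2 W \left(-4 + 1\right) = 2 W \left(-3\right) = - 6 W$)
$\left(144 - 7 \cdot 4 \sqrt{-1 + 1}\right) + Y{\left(-17 \right)} = \left(144 - 7 \cdot 4 \sqrt{-1 + 1}\right) - -102 = \left(144 - 28 \sqrt{0}\right) + 102 = \left(144 - 28 \cdot 0\right) + 102 = \left(144 - 0\right) + 102 = \left(144 + 0\right) + 102 = 144 + 102 = 246$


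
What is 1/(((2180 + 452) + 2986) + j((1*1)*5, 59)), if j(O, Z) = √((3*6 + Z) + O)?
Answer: 2809/15780921 - √82/31561842 ≈ 0.00017771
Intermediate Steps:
j(O, Z) = √(18 + O + Z) (j(O, Z) = √((18 + Z) + O) = √(18 + O + Z))
1/(((2180 + 452) + 2986) + j((1*1)*5, 59)) = 1/(((2180 + 452) + 2986) + √(18 + (1*1)*5 + 59)) = 1/((2632 + 2986) + √(18 + 1*5 + 59)) = 1/(5618 + √(18 + 5 + 59)) = 1/(5618 + √82)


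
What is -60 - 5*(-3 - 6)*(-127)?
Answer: -5775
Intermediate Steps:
-60 - 5*(-3 - 6)*(-127) = -60 - 5*(-9)*(-127) = -60 + 45*(-127) = -60 - 5715 = -5775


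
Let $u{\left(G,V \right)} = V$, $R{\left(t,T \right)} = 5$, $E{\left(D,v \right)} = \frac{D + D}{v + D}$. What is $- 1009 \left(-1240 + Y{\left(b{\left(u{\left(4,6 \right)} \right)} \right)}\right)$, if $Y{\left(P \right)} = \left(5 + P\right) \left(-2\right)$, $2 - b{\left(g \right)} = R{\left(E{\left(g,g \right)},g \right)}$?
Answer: $1255196$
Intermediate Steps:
$E{\left(D,v \right)} = \frac{2 D}{D + v}$
$b{\left(g \right)} = -3$ ($b{\left(g \right)} = 2 - 5 = -3$)
$Y{\left(P \right)} = -10 - 2 P$
$- 1009 \left(-1240 + Y{\left(b{\left(u{\left(4,6 \right)} \right)} \right)}\right) = - 1009 \left(-1240 - 4\right) = \left(-1009\right) \left(-1244\right) = 1255196$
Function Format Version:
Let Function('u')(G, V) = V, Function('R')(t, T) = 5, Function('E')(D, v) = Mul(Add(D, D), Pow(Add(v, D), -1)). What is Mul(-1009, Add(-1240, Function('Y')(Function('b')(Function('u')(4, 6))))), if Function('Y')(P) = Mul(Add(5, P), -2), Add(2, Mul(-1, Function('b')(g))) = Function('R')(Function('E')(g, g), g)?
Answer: 1255196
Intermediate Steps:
Function('E')(D, v) = Mul(2, D, Pow(Add(D, v), -1)) (Function('E')(D, v) = Mul(Mul(2, D), Pow(Add(D, v), -1)) = Mul(2, D, Pow(Add(D, v), -1)))
Function('b')(g) = -3 (Function('b')(g) = Add(2, Mul(-1, 5)) = Add(2, -5) = -3)
Function('Y')(P) = Add(-10, Mul(-2, P))
Mul(-1009, Add(-1240, Function('Y')(Function('b')(Function('u')(4, 6))))) = Mul(-1009, Add(-1240, Add(-10, Mul(-2, -3)))) = Mul(-1009, Add(-1240, Add(-10, 6))) = Mul(-1009, Add(-1240, -4)) = Mul(-1009, -1244) = 1255196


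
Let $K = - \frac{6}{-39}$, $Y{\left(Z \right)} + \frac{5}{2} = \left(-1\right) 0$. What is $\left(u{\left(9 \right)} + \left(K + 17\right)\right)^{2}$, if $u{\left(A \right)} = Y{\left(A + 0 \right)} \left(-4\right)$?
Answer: $\frac{124609}{169} \approx 737.33$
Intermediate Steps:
$Y{\left(Z \right)} = - \frac{5}{2}$ ($Y{\left(Z \right)} = - \frac{5}{2} - 0 = - \frac{5}{2} + 0 = - \frac{5}{2}$)
$K = \frac{2}{13}$ ($K = \left(-6\right) \left(- \frac{1}{39}\right) = \frac{2}{13} \approx 0.15385$)
$u{\left(A \right)} = 10$ ($u{\left(A \right)} = \left(- \frac{5}{2}\right) \left(-4\right) = 10$)
$\left(u{\left(9 \right)} + \left(K + 17\right)\right)^{2} = \left(10 + \left(\frac{2}{13} + 17\right)\right)^{2} = \left(10 + \frac{223}{13}\right)^{2} = \left(\frac{353}{13}\right)^{2} = \frac{124609}{169}$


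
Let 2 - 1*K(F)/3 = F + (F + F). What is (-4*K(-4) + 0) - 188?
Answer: -356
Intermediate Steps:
K(F) = 6 - 9*F (K(F) = 6 - 3*(F + (F + F)) = 6 - 3*(F + 2*F) = 6 - 9*F)
(-4*K(-4) + 0) - 188 = (-4*(6 - 9*(-4)) + 0) - 188 = (-4*(6 + 36) + 0) - 188 = (-4*42 + 0) - 188 = (-168 + 0) - 188 = -168 - 188 = -356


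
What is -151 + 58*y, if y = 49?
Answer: 2691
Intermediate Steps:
-151 + 58*y = -151 + 58*49 = -151 + 2842 = 2691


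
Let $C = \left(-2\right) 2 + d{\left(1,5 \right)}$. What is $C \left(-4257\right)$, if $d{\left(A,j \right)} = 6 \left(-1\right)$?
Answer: $42570$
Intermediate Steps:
$d{\left(A,j \right)} = -6$
$C = -10$ ($C = \left(-2\right) 2 - 6 = -4 - 6 = -10$)
$C \left(-4257\right) = \left(-10\right) \left(-4257\right) = 42570$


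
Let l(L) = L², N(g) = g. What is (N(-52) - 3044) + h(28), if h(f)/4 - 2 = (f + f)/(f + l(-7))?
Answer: -33936/11 ≈ -3085.1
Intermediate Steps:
h(f) = 8 + 8*f/(49 + f) (h(f) = 8 + 4*((f + f)/(f + (-7)²)) = 8 + 4*((2*f)/(f + 49)) = 8 + 4*((2*f)/(49 + f)) = 8 + 4*(2*f/(49 + f)) = 8 + 8*f/(49 + f))
(N(-52) - 3044) + h(28) = (-52 - 3044) + 8*(49 + 2*28)/(49 + 28) = -3096 + 8*(49 + 56)/77 = -3096 + 8*(1/77)*105 = -3096 + 120/11 = -33936/11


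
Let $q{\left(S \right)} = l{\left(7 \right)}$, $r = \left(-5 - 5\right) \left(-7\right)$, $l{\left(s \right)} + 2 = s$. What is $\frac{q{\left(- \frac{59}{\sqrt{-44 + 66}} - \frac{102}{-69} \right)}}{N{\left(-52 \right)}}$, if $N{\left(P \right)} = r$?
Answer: $\frac{1}{14} \approx 0.071429$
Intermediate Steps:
$l{\left(s \right)} = -2 + s$
$r = 70$ ($r = \left(-10\right) \left(-7\right) = 70$)
$N{\left(P \right)} = 70$
$q{\left(S \right)} = 5$ ($q{\left(S \right)} = -2 + 7 = 5$)
$\frac{q{\left(- \frac{59}{\sqrt{-44 + 66}} - \frac{102}{-69} \right)}}{N{\left(-52 \right)}} = \frac{5}{70} = 5 \cdot \frac{1}{70} = \frac{1}{14}$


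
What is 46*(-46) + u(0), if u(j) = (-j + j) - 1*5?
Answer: -2121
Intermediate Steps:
u(j) = -5 (u(j) = 0 - 5 = -5)
46*(-46) + u(0) = 46*(-46) - 5 = -2116 - 5 = -2121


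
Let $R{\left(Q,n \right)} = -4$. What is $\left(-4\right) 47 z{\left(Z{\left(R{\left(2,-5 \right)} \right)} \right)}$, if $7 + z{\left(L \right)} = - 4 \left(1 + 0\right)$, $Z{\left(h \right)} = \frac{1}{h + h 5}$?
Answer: $2068$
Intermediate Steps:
$Z{\left(h \right)} = \frac{1}{6 h}$ ($Z{\left(h \right)} = \frac{1}{h + 5 h} = \frac{1}{6 h}$)
$z{\left(L \right)} = -11$ ($z{\left(L \right)} = -7 - 4 \left(1 + 0\right) = -7 - 4 = -11$)
$\left(-4\right) 47 z{\left(Z{\left(R{\left(2,-5 \right)} \right)} \right)} = \left(-4\right) 47 \left(-11\right) = \left(-188\right) \left(-11\right) = 2068$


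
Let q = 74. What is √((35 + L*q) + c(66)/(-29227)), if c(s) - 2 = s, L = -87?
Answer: I*√5469556825623/29227 ≈ 80.019*I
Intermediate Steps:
c(s) = 2 + s
√((35 + L*q) + c(66)/(-29227)) = √((35 - 87*74) + (2 + 66)/(-29227)) = √((35 - 6438) + 68*(-1/29227)) = √(-6403 - 68/29227) = √(-187140549/29227) = I*√5469556825623/29227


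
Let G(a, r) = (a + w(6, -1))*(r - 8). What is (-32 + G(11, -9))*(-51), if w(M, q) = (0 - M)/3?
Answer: 9435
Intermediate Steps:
w(M, q) = -M/3 (w(M, q) = -M*(⅓) = -M/3)
G(a, r) = (-8 + r)*(-2 + a) (G(a, r) = (a - ⅓*6)*(r - 8) = (a - 2)*(-8 + r) = (-2 + a)*(-8 + r) = (-8 + r)*(-2 + a))
(-32 + G(11, -9))*(-51) = (-32 + (16 - 8*11 - 2*(-9) + 11*(-9)))*(-51) = (-32 + (16 - 88 + 18 - 99))*(-51) = (-32 - 153)*(-51) = -185*(-51) = 9435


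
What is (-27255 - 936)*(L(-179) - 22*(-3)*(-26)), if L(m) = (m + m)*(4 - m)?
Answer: 1895280930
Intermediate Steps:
L(m) = 2*m*(4 - m) (L(m) = (2*m)*(4 - m) = 2*m*(4 - m))
(-27255 - 936)*(L(-179) - 22*(-3)*(-26)) = (-27255 - 936)*(2*(-179)*(4 - 1*(-179)) - 22*(-3)*(-26)) = -28191*(2*(-179)*(4 + 179) + 66*(-26)) = -28191*(2*(-179)*183 - 1716) = -28191*(-65514 - 1716) = -28191*(-67230) = 1895280930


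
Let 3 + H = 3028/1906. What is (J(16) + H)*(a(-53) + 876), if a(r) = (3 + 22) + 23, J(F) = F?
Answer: 12846372/953 ≈ 13480.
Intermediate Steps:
H = -1345/953 (H = -3 + 3028/1906 = -3 + 3028*(1/1906) = -3 + 1514/953 = -1345/953 ≈ -1.4113)
a(r) = 48 (a(r) = 25 + 23 = 48)
(J(16) + H)*(a(-53) + 876) = (16 - 1345/953)*(48 + 876) = (13903/953)*924 = 12846372/953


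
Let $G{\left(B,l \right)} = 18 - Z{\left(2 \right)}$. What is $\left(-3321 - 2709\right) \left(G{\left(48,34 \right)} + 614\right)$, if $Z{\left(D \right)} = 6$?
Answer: $-3774780$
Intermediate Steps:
$G{\left(B,l \right)} = 12$ ($G{\left(B,l \right)} = 18 - 6 = 12$)
$\left(-3321 - 2709\right) \left(G{\left(48,34 \right)} + 614\right) = \left(-3321 - 2709\right) \left(12 + 614\right) = \left(-3321 - 2709\right) 626 = \left(-6030\right) 626 = -3774780$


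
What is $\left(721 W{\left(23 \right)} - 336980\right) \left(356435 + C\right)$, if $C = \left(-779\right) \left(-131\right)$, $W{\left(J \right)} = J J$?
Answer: $20369985636$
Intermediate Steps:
$W{\left(J \right)} = J^{2}$
$C = 102049$
$\left(721 W{\left(23 \right)} - 336980\right) \left(356435 + C\right) = \left(721 \cdot 23^{2} - 336980\right) \left(356435 + 102049\right) = \left(721 \cdot 529 - 336980\right) 458484 = \left(381409 - 336980\right) 458484 = 44429 \cdot 458484 = 20369985636$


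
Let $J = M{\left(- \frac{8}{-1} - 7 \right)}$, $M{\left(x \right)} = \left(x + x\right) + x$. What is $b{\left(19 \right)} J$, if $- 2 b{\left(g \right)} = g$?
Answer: $- \frac{57}{2} \approx -28.5$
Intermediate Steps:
$M{\left(x \right)} = 3 x$ ($M{\left(x \right)} = 2 x + x = 3 x$)
$b{\left(g \right)} = - \frac{g}{2}$
$J = 3$ ($J = 3 \left(- \frac{8}{-1} - 7\right) = 3 \left(\left(-8\right) \left(-1\right) - 7\right) = 3 \left(8 - 7\right) = 3 \cdot 1 = 3$)
$b{\left(19 \right)} J = \left(- \frac{1}{2}\right) 19 \cdot 3 = \left(- \frac{19}{2}\right) 3 = - \frac{57}{2}$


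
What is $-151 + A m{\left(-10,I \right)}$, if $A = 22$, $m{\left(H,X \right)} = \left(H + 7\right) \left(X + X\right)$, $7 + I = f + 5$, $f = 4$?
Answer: $-415$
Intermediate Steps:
$I = 2$ ($I = -7 + \left(4 + 5\right) = -7 + 9 = 2$)
$m{\left(H,X \right)} = 2 X \left(7 + H\right)$ ($m{\left(H,X \right)} = \left(7 + H\right) 2 X = 2 X \left(7 + H\right)$)
$-151 + A m{\left(-10,I \right)} = -151 + 22 \cdot 2 \cdot 2 \left(7 - 10\right) = -151 + 22 \cdot 2 \cdot 2 \left(-3\right) = -151 + 22 \left(-12\right) = -151 - 264 = -415$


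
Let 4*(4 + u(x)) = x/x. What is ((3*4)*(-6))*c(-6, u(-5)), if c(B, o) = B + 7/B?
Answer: 516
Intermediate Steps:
u(x) = -15/4 (u(x) = -4 + (x/x)/4 = -4 + (¼)*1 = -4 + ¼ = -15/4)
((3*4)*(-6))*c(-6, u(-5)) = ((3*4)*(-6))*(-6 + 7/(-6)) = (12*(-6))*(-6 + 7*(-⅙)) = -72*(-6 - 7/6) = -72*(-43/6) = 516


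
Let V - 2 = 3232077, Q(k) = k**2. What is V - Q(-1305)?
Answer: 1529054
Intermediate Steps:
V = 3232079 (V = 2 + 3232077 = 3232079)
V - Q(-1305) = 3232079 - 1*(-1305)**2 = 3232079 - 1*1703025 = 3232079 - 1703025 = 1529054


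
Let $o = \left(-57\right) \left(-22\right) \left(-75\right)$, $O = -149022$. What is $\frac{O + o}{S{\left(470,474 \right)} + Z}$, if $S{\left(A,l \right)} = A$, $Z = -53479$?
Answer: $\frac{243072}{53009} \approx 4.5855$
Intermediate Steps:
$o = -94050$ ($o = 1254 \left(-75\right) = -94050$)
$\frac{O + o}{S{\left(470,474 \right)} + Z} = \frac{-149022 - 94050}{470 - 53479} = - \frac{243072}{-53009} = \left(-243072\right) \left(- \frac{1}{53009}\right) = \frac{243072}{53009}$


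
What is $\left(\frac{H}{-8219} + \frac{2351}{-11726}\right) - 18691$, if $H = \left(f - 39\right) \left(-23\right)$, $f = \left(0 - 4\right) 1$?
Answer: $- \frac{1801394623737}{96375994} \approx -18691.0$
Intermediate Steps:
$f = -4$ ($f = \left(-4\right) 1 = -4$)
$H = 989$ ($H = \left(-4 - 39\right) \left(-23\right) = \left(-43\right) \left(-23\right) = 989$)
$\left(\frac{H}{-8219} + \frac{2351}{-11726}\right) - 18691 = \left(\frac{989}{-8219} + \frac{2351}{-11726}\right) - 18691 = \left(989 \left(- \frac{1}{8219}\right) + 2351 \left(- \frac{1}{11726}\right)\right) - 18691 = \left(- \frac{989}{8219} - \frac{2351}{11726}\right) - 18691 = - \frac{30919883}{96375994} - 18691 = - \frac{1801394623737}{96375994}$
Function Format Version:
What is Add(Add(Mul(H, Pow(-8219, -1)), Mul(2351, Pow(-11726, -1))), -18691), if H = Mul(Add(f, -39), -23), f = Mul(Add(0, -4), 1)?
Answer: Rational(-1801394623737, 96375994) ≈ -18691.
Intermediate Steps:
f = -4 (f = Mul(-4, 1) = -4)
H = 989 (H = Mul(Add(-4, -39), -23) = Mul(-43, -23) = 989)
Add(Add(Mul(H, Pow(-8219, -1)), Mul(2351, Pow(-11726, -1))), -18691) = Add(Add(Mul(989, Pow(-8219, -1)), Mul(2351, Pow(-11726, -1))), -18691) = Add(Add(Mul(989, Rational(-1, 8219)), Mul(2351, Rational(-1, 11726))), -18691) = Add(Add(Rational(-989, 8219), Rational(-2351, 11726)), -18691) = Add(Rational(-30919883, 96375994), -18691) = Rational(-1801394623737, 96375994)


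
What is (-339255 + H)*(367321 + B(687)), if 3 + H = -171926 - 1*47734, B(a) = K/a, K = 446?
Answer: -47014314069738/229 ≈ -2.0530e+11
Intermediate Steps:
B(a) = 446/a
H = -219663 (H = -3 + (-171926 - 1*47734) = -3 + (-171926 - 47734) = -3 - 219660 = -219663)
(-339255 + H)*(367321 + B(687)) = (-339255 - 219663)*(367321 + 446/687) = -558918*(367321 + 446*(1/687)) = -558918*(367321 + 446/687) = -558918*252349973/687 = -47014314069738/229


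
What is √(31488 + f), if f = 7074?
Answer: √38562 ≈ 196.37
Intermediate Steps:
√(31488 + f) = √(31488 + 7074) = √38562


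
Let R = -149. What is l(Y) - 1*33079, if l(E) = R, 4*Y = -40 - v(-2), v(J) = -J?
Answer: -33228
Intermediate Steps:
Y = -21/2 (Y = (-40 - (-1)*(-2))/4 = (-40 - 1*2)/4 = (-40 - 2)/4 = (1/4)*(-42) = -21/2 ≈ -10.500)
l(E) = -149
l(Y) - 1*33079 = -149 - 1*33079 = -149 - 33079 = -33228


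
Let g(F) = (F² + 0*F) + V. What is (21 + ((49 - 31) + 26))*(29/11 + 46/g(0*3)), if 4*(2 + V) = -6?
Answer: -52585/77 ≈ -682.92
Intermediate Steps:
V = -7/2 (V = -2 + (¼)*(-6) = -2 - 3/2 = -7/2 ≈ -3.5000)
g(F) = -7/2 + F² (g(F) = (F² + 0*F) - 7/2 = (F² + 0) - 7/2 = F² - 7/2 = -7/2 + F²)
(21 + ((49 - 31) + 26))*(29/11 + 46/g(0*3)) = (21 + ((49 - 31) + 26))*(29/11 + 46/(-7/2 + (0*3)²)) = (21 + (18 + 26))*(29*(1/11) + 46/(-7/2 + 0²)) = (21 + 44)*(29/11 + 46/(-7/2 + 0)) = 65*(29/11 + 46/(-7/2)) = 65*(29/11 + 46*(-2/7)) = 65*(29/11 - 92/7) = 65*(-809/77) = -52585/77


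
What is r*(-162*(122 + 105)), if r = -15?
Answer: 551610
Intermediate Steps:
r*(-162*(122 + 105)) = -(-2430)*(122 + 105) = -(-2430)*227 = -15*(-36774) = 551610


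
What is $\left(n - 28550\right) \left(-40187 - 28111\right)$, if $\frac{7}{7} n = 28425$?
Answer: $8537250$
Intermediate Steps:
$n = 28425$
$\left(n - 28550\right) \left(-40187 - 28111\right) = \left(28425 - 28550\right) \left(-40187 - 28111\right) = \left(-125\right) \left(-68298\right) = 8537250$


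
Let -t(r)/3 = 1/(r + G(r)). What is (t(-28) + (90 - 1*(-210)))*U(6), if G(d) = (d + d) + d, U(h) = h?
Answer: 100809/56 ≈ 1800.2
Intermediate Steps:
G(d) = 3*d (G(d) = 2*d + d = 3*d)
t(r) = -3/(4*r) (t(r) = -3/(r + 3*r) = -3*1/(4*r) = -3/(4*r))
(t(-28) + (90 - 1*(-210)))*U(6) = (-3/4/(-28) + (90 - 1*(-210)))*6 = (-3/4*(-1/28) + (90 + 210))*6 = (3/112 + 300)*6 = (33603/112)*6 = 100809/56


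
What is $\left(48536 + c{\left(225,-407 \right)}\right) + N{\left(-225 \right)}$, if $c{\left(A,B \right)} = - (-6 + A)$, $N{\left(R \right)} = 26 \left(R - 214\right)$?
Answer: $36903$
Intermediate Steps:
$N{\left(R \right)} = -5564 + 26 R$ ($N{\left(R \right)} = 26 \left(-214 + R\right) = -5564 + 26 R$)
$c{\left(A,B \right)} = 6 - A$
$\left(48536 + c{\left(225,-407 \right)}\right) + N{\left(-225 \right)} = \left(48536 + \left(6 - 225\right)\right) + \left(-5564 + 26 \left(-225\right)\right) = \left(48536 + \left(6 - 225\right)\right) - 11414 = \left(48536 - 219\right) - 11414 = 48317 - 11414 = 36903$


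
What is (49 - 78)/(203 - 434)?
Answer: 29/231 ≈ 0.12554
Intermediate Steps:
(49 - 78)/(203 - 434) = -29/(-231) = -1/231*(-29) = 29/231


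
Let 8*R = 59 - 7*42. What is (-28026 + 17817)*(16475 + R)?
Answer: -1343147085/8 ≈ -1.6789e+8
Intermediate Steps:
R = -235/8 (R = (59 - 7*42)/8 = (59 - 294)/8 = (⅛)*(-235) = -235/8 ≈ -29.375)
(-28026 + 17817)*(16475 + R) = (-28026 + 17817)*(16475 - 235/8) = -10209*131565/8 = -1343147085/8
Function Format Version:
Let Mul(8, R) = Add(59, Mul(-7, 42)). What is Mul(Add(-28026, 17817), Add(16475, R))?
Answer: Rational(-1343147085, 8) ≈ -1.6789e+8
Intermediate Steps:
R = Rational(-235, 8) (R = Mul(Rational(1, 8), Add(59, Mul(-7, 42))) = Mul(Rational(1, 8), Add(59, -294)) = Mul(Rational(1, 8), -235) = Rational(-235, 8) ≈ -29.375)
Mul(Add(-28026, 17817), Add(16475, R)) = Mul(Add(-28026, 17817), Add(16475, Rational(-235, 8))) = Mul(-10209, Rational(131565, 8)) = Rational(-1343147085, 8)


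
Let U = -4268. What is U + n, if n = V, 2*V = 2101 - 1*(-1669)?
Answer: -2383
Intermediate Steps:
V = 1885 (V = (2101 - 1*(-1669))/2 = (2101 + 1669)/2 = (1/2)*3770 = 1885)
n = 1885
U + n = -4268 + 1885 = -2383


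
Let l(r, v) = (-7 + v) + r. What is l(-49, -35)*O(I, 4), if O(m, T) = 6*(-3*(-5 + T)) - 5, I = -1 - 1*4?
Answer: -1183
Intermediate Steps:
l(r, v) = -7 + r + v
I = -5 (I = -1 - 4 = -5)
O(m, T) = 85 - 18*T (O(m, T) = 6*(15 - 3*T) - 5 = (90 - 18*T) - 5 = 85 - 18*T)
l(-49, -35)*O(I, 4) = (-7 - 49 - 35)*(85 - 18*4) = -91*(85 - 72) = -91*13 = -1183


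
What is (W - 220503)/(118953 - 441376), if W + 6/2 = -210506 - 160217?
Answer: 591229/322423 ≈ 1.8337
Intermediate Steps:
W = -370726 (W = -3 + (-210506 - 160217) = -3 - 370723 = -370726)
(W - 220503)/(118953 - 441376) = (-370726 - 220503)/(118953 - 441376) = -591229/(-322423) = -591229*(-1/322423) = 591229/322423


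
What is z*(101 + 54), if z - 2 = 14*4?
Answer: 8990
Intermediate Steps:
z = 58 (z = 2 + 14*4 = 2 + 56 = 58)
z*(101 + 54) = 58*(101 + 54) = 58*155 = 8990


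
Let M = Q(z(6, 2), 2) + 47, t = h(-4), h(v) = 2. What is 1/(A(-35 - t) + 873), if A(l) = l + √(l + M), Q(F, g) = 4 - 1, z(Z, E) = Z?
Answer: 836/698883 - √13/698883 ≈ 0.0011910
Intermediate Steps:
Q(F, g) = 3
t = 2
M = 50 (M = 3 + 47 = 50)
A(l) = l + √(50 + l) (A(l) = l + √(l + 50) = l + √(50 + l))
1/(A(-35 - t) + 873) = 1/(((-35 - 1*2) + √(50 + (-35 - 1*2))) + 873) = 1/(((-35 - 2) + √(50 + (-35 - 2))) + 873) = 1/((-37 + √(50 - 37)) + 873) = 1/((-37 + √13) + 873) = 1/(836 + √13)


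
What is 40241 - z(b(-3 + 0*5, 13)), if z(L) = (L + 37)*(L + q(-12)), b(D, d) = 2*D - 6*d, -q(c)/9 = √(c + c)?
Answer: 36293 - 846*I*√6 ≈ 36293.0 - 2072.3*I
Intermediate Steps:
q(c) = -9*√2*√c (q(c) = -9*√(c + c) = -9*√2*√c)
b(D, d) = -6*d + 2*D
z(L) = (37 + L)*(L - 18*I*√6) (z(L) = (L + 37)*(L - 9*√2*√(-12)) = (37 + L)*(L - 9*√2*2*I*√3) = (37 + L)*(L - 18*I*√6))
40241 - z(b(-3 + 0*5, 13)) = 40241 - ((-6*13 + 2*(-3 + 0*5))² + 37*(-6*13 + 2*(-3 + 0*5)) - 666*I*√6 - 18*I*(-6*13 + 2*(-3 + 0*5))*√6) = 40241 - ((-78 + 2*(-3 + 0))² + 37*(-78 + 2*(-3 + 0)) - 666*I*√6 - 18*I*(-78 + 2*(-3 + 0))*√6) = 40241 - ((-78 + 2*(-3))² + 37*(-78 + 2*(-3)) - 666*I*√6 - 18*I*(-78 + 2*(-3))*√6) = 40241 - ((-78 - 6)² + 37*(-78 - 6) - 666*I*√6 - 18*I*(-78 - 6)*√6) = 40241 - ((-84)² + 37*(-84) - 666*I*√6 - 18*I*(-84)*√6) = 40241 - (7056 - 3108 - 666*I*√6 + 1512*I*√6) = 40241 - (3948 + 846*I*√6) = 40241 + (-3948 - 846*I*√6) = 36293 - 846*I*√6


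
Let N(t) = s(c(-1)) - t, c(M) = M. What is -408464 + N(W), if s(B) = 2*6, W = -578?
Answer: -407874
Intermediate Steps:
s(B) = 12
N(t) = 12 - t
-408464 + N(W) = -408464 + (12 - 1*(-578)) = -408464 + (12 + 578) = -408464 + 590 = -407874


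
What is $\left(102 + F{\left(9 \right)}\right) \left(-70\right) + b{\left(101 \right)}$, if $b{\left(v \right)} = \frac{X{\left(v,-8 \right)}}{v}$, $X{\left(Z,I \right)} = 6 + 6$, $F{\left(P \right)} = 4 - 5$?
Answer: $- \frac{714058}{101} \approx -7069.9$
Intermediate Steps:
$F{\left(P \right)} = -1$ ($F{\left(P \right)} = 4 - 5 = -1$)
$X{\left(Z,I \right)} = 12$
$b{\left(v \right)} = \frac{12}{v}$
$\left(102 + F{\left(9 \right)}\right) \left(-70\right) + b{\left(101 \right)} = \left(102 - 1\right) \left(-70\right) + \frac{12}{101} = 101 \left(-70\right) + 12 \cdot \frac{1}{101} = -7070 + \frac{12}{101} = - \frac{714058}{101}$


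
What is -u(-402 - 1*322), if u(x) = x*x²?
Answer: 379503424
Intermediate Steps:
u(x) = x³
-u(-402 - 1*322) = -(-402 - 1*322)³ = -(-402 - 322)³ = -1*(-724)³ = -1*(-379503424) = 379503424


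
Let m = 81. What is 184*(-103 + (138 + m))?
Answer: 21344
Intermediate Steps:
184*(-103 + (138 + m)) = 184*(-103 + (138 + 81)) = 184*(-103 + 219) = 184*116 = 21344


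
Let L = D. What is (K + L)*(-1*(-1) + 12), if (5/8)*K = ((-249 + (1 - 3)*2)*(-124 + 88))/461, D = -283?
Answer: -7532863/2305 ≈ -3268.1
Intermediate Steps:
L = -283
K = 72864/2305 (K = 8*(((-249 + (1 - 3)*2)*(-124 + 88))/461)/5 = 8*(((-249 - 2*2)*(-36))*(1/461))/5 = 8*(((-249 - 4)*(-36))*(1/461))/5 = 8*(-253*(-36)*(1/461))/5 = 8*(9108*(1/461))/5 = (8/5)*(9108/461) = 72864/2305 ≈ 31.611)
(K + L)*(-1*(-1) + 12) = (72864/2305 - 283)*(-1*(-1) + 12) = -579451*(1 + 12)/2305 = -579451/2305*13 = -7532863/2305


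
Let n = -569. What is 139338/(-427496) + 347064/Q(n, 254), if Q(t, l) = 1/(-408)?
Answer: -30267168305445/213748 ≈ -1.4160e+8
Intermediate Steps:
Q(t, l) = -1/408
139338/(-427496) + 347064/Q(n, 254) = 139338/(-427496) + 347064/(-1/408) = 139338*(-1/427496) + 347064*(-408) = -69669/213748 - 141602112 = -30267168305445/213748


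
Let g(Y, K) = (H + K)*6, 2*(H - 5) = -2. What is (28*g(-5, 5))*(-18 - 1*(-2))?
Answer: -24192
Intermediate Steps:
H = 4 (H = 5 + (½)*(-2) = 5 - 1 = 4)
g(Y, K) = 24 + 6*K (g(Y, K) = (4 + K)*6 = 24 + 6*K)
(28*g(-5, 5))*(-18 - 1*(-2)) = (28*(24 + 6*5))*(-18 - 1*(-2)) = (28*(24 + 30))*(-18 + 2) = (28*54)*(-16) = 1512*(-16) = -24192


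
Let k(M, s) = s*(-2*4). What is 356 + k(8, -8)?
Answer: 420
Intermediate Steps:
k(M, s) = -8*s (k(M, s) = s*(-8) = -8*s)
356 + k(8, -8) = 356 - 8*(-8) = 356 + 64 = 420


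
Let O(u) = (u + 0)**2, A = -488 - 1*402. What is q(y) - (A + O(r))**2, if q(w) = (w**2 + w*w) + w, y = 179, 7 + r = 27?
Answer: -175839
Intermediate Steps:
r = 20 (r = -7 + 27 = 20)
A = -890 (A = -488 - 402 = -890)
O(u) = u**2
q(w) = w + 2*w**2 (q(w) = (w**2 + w**2) + w = 2*w**2 + w = w + 2*w**2)
q(y) - (A + O(r))**2 = 179*(1 + 2*179) - (-890 + 20**2)**2 = 179*(1 + 358) - (-890 + 400)**2 = 179*359 - 1*(-490)**2 = 64261 - 1*240100 = 64261 - 240100 = -175839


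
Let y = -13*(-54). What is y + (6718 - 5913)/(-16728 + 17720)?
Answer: 697189/992 ≈ 702.81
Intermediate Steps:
y = 702
y + (6718 - 5913)/(-16728 + 17720) = 702 + (6718 - 5913)/(-16728 + 17720) = 702 + 805/992 = 697189/992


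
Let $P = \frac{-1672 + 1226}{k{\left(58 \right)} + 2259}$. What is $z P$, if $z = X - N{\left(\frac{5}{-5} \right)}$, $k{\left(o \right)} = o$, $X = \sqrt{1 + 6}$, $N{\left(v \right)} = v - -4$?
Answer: $\frac{1338}{2317} - \frac{446 \sqrt{7}}{2317} \approx 0.068189$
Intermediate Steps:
$N{\left(v \right)} = 4 + v$ ($N{\left(v \right)} = v + 4 = 4 + v$)
$X = \sqrt{7} \approx 2.6458$
$P = - \frac{446}{2317}$ ($P = \frac{-1672 + 1226}{58 + 2259} = - \frac{446}{2317} \approx -0.19249$)
$z = -3 + \sqrt{7}$ ($z = \sqrt{7} - \left(4 + \frac{5}{-5}\right) = \sqrt{7} - \left(4 + 5 \left(- \frac{1}{5}\right)\right) = \sqrt{7} - \left(4 - 1\right) = \sqrt{7} - 3 = -3 + \sqrt{7} \approx -0.35425$)
$z P = \left(-3 + \sqrt{7}\right) \left(- \frac{446}{2317}\right) = \frac{1338}{2317} - \frac{446 \sqrt{7}}{2317}$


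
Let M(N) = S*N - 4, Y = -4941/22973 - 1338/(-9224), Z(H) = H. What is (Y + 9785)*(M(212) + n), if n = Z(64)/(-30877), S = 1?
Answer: 1664557672727463540/817865931113 ≈ 2.0352e+6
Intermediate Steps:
Y = -7418955/105951476 (Y = -4941*1/22973 - 1338*(-1/9224) = -4941/22973 + 669/4612 = -7418955/105951476 ≈ -0.070022)
M(N) = -4 + N (M(N) = 1*N - 4 = N - 4 = -4 + N)
n = -64/30877 (n = 64/(-30877) = 64*(-1/30877) = -64/30877 ≈ -0.0020727)
(Y + 9785)*(M(212) + n) = (-7418955/105951476 + 9785)*((-4 + 212) - 64/30877) = 1036727773705*(208 - 64/30877)/105951476 = (1036727773705/105951476)*(6422352/30877) = 1664557672727463540/817865931113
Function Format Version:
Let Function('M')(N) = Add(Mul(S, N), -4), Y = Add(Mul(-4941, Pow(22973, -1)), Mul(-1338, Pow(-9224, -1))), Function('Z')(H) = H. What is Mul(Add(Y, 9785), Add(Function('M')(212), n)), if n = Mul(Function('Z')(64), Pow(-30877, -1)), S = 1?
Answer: Rational(1664557672727463540, 817865931113) ≈ 2.0352e+6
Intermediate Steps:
Y = Rational(-7418955, 105951476) (Y = Add(Mul(-4941, Rational(1, 22973)), Mul(-1338, Rational(-1, 9224))) = Add(Rational(-4941, 22973), Rational(669, 4612)) = Rational(-7418955, 105951476) ≈ -0.070022)
Function('M')(N) = Add(-4, N) (Function('M')(N) = Add(Mul(1, N), -4) = Add(N, -4) = Add(-4, N))
n = Rational(-64, 30877) (n = Mul(64, Pow(-30877, -1)) = Mul(64, Rational(-1, 30877)) = Rational(-64, 30877) ≈ -0.0020727)
Mul(Add(Y, 9785), Add(Function('M')(212), n)) = Mul(Add(Rational(-7418955, 105951476), 9785), Add(Add(-4, 212), Rational(-64, 30877))) = Mul(Rational(1036727773705, 105951476), Add(208, Rational(-64, 30877))) = Mul(Rational(1036727773705, 105951476), Rational(6422352, 30877)) = Rational(1664557672727463540, 817865931113)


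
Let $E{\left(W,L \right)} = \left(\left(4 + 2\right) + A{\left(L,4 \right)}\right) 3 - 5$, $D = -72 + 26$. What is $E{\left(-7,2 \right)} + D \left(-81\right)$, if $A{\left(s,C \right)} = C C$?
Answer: $3787$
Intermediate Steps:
$A{\left(s,C \right)} = C^{2}$
$D = -46$
$E{\left(W,L \right)} = 61$ ($E{\left(W,L \right)} = \left(\left(4 + 2\right) + 4^{2}\right) 3 - 5 = \left(6 + 16\right) 3 - 5 = 22 \cdot 3 - 5 = 66 - 5 = 61$)
$E{\left(-7,2 \right)} + D \left(-81\right) = 61 - -3726 = 61 + 3726 = 3787$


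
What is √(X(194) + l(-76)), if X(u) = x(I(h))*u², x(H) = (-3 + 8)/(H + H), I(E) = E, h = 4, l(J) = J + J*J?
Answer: √116890/2 ≈ 170.95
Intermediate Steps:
l(J) = J + J²
x(H) = 5/(2*H) (x(H) = 5/((2*H)) = 5*(1/(2*H)) = 5/(2*H))
X(u) = 5*u²/8 (X(u) = ((5/2)/4)*u² = ((5/2)*(¼))*u² = 5*u²/8)
√(X(194) + l(-76)) = √((5/8)*194² - 76*(1 - 76)) = √((5/8)*37636 - 76*(-75)) = √(47045/2 + 5700) = √(58445/2) = √116890/2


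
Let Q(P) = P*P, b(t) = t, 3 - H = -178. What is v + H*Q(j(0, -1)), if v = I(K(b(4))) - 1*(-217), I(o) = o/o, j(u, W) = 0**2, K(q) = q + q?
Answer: 218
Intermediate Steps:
H = 181 (H = 3 - 1*(-178) = 3 + 178 = 181)
K(q) = 2*q
j(u, W) = 0
I(o) = 1
Q(P) = P**2
v = 218 (v = 1 - 1*(-217) = 1 + 217 = 218)
v + H*Q(j(0, -1)) = 218 + 181*0**2 = 218 + 181*0 = 218 + 0 = 218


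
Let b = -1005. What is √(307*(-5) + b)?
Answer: 2*I*√635 ≈ 50.398*I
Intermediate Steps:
√(307*(-5) + b) = √(307*(-5) - 1005) = √(-1535 - 1005) = √(-2540) = 2*I*√635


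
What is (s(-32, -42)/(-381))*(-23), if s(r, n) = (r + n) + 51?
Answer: -529/381 ≈ -1.3885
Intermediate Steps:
s(r, n) = 51 + n + r (s(r, n) = (n + r) + 51 = 51 + n + r)
(s(-32, -42)/(-381))*(-23) = ((51 - 42 - 32)/(-381))*(-23) = -23*(-1/381)*(-23) = (23/381)*(-23) = -529/381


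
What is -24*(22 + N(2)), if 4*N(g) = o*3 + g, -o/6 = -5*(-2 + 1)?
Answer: 0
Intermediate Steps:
o = -30 (o = -(-30)*(-2 + 1) = -(-30)*(-1) = -6*5 = -30)
N(g) = -45/2 + g/4 (N(g) = (-30*3 + g)/4 = (-90 + g)/4 = -45/2 + g/4)
-24*(22 + N(2)) = -24*(22 + (-45/2 + (¼)*2)) = -24*(22 + (-45/2 + ½)) = -24*(22 - 22) = -24*0 = 0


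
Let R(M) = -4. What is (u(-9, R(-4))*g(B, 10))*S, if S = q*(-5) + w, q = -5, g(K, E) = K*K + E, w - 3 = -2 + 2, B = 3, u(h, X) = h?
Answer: -4788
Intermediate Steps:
w = 3 (w = 3 + (-2 + 2) = 3 + 0 = 3)
g(K, E) = E + K² (g(K, E) = K² + E = E + K²)
S = 28 (S = -5*(-5) + 3 = 25 + 3 = 28)
(u(-9, R(-4))*g(B, 10))*S = -9*(10 + 3²)*28 = -9*(10 + 9)*28 = -9*19*28 = -171*28 = -4788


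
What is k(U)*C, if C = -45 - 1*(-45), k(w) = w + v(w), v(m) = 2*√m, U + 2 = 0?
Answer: 0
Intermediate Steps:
U = -2 (U = -2 + 0 = -2)
k(w) = w + 2*√w
C = 0 (C = -45 + 45 = 0)
k(U)*C = (-2 + 2*√(-2))*0 = (-2 + 2*(I*√2))*0 = (-2 + 2*I*√2)*0 = 0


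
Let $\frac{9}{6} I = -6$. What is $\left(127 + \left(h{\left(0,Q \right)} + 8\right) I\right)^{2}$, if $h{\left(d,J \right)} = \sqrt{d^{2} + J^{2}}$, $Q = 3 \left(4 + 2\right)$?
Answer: $529$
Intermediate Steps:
$I = -4$ ($I = \frac{2}{3} \left(-6\right) = -4$)
$Q = 18$ ($Q = 3 \cdot 6 = 18$)
$h{\left(d,J \right)} = \sqrt{J^{2} + d^{2}}$
$\left(127 + \left(h{\left(0,Q \right)} + 8\right) I\right)^{2} = \left(127 + \left(\sqrt{18^{2} + 0^{2}} + 8\right) \left(-4\right)\right)^{2} = \left(127 + \left(\sqrt{324 + 0} + 8\right) \left(-4\right)\right)^{2} = \left(127 + \left(\sqrt{324} + 8\right) \left(-4\right)\right)^{2} = \left(127 + \left(18 + 8\right) \left(-4\right)\right)^{2} = \left(127 + 26 \left(-4\right)\right)^{2} = \left(127 - 104\right)^{2} = 23^{2} = 529$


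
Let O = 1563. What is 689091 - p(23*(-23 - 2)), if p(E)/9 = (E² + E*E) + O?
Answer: -5276226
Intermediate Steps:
p(E) = 14067 + 18*E² (p(E) = 9*((E² + E*E) + 1563) = 9*((E² + E²) + 1563) = 9*(2*E² + 1563) = 9*(1563 + 2*E²) = 14067 + 18*E²)
689091 - p(23*(-23 - 2)) = 689091 - (14067 + 18*(23*(-23 - 2))²) = 689091 - (14067 + 18*(23*(-25))²) = 689091 - (14067 + 18*(-575)²) = 689091 - (14067 + 18*330625) = 689091 - (14067 + 5951250) = 689091 - 1*5965317 = 689091 - 5965317 = -5276226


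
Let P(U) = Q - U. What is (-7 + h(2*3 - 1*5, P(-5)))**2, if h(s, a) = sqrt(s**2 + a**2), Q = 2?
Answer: 99 - 70*sqrt(2) ≈ 0.0050506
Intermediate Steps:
P(U) = 2 - U
h(s, a) = sqrt(a**2 + s**2)
(-7 + h(2*3 - 1*5, P(-5)))**2 = (-7 + sqrt((2 - 1*(-5))**2 + (2*3 - 1*5)**2))**2 = (-7 + sqrt((2 + 5)**2 + (6 - 5)**2))**2 = (-7 + sqrt(7**2 + 1**2))**2 = (-7 + sqrt(49 + 1))**2 = (-7 + sqrt(50))**2 = (-7 + 5*sqrt(2))**2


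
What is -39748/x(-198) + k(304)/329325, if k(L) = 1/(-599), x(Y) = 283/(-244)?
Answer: 1913183516175317/55826186025 ≈ 34270.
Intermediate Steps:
x(Y) = -283/244 (x(Y) = 283*(-1/244) = -283/244)
k(L) = -1/599
-39748/x(-198) + k(304)/329325 = -39748/(-283/244) - 1/599/329325 = -39748*(-244/283) - 1/599*1/329325 = 9698512/283 - 1/197265675 = 1913183516175317/55826186025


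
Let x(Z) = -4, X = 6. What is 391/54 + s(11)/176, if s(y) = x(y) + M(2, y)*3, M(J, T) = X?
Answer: 17393/2376 ≈ 7.3203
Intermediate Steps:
M(J, T) = 6
s(y) = 14 (s(y) = -4 + 6*3 = -4 + 18 = 14)
391/54 + s(11)/176 = 391/54 + 14/176 = 391*(1/54) + 14*(1/176) = 391/54 + 7/88 = 17393/2376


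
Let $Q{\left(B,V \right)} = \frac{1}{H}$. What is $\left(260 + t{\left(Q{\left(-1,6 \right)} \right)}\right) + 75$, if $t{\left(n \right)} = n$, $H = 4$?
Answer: $\frac{1341}{4} \approx 335.25$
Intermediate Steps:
$Q{\left(B,V \right)} = \frac{1}{4}$
$\left(260 + t{\left(Q{\left(-1,6 \right)} \right)}\right) + 75 = \left(260 + \frac{1}{4}\right) + 75 = \frac{1041}{4} + 75 = \frac{1341}{4}$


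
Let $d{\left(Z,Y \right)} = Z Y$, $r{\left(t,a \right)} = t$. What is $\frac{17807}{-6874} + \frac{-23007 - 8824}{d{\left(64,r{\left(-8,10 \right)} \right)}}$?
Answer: $\frac{104844555}{1759744} \approx 59.579$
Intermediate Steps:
$d{\left(Z,Y \right)} = Y Z$
$\frac{17807}{-6874} + \frac{-23007 - 8824}{d{\left(64,r{\left(-8,10 \right)} \right)}} = \frac{17807}{-6874} + \frac{-23007 - 8824}{\left(-8\right) 64} = 17807 \left(- \frac{1}{6874}\right) - \frac{31831}{-512} = - \frac{17807}{6874} - - \frac{31831}{512} = - \frac{17807}{6874} + \frac{31831}{512} = \frac{104844555}{1759744}$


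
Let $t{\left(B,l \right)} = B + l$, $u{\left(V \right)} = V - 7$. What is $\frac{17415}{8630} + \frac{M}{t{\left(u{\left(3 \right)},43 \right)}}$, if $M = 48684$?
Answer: $\frac{28054807}{22438} \approx 1250.3$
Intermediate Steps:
$u{\left(V \right)} = -7 + V$
$\frac{17415}{8630} + \frac{M}{t{\left(u{\left(3 \right)},43 \right)}} = \frac{17415}{8630} + \frac{48684}{\left(-7 + 3\right) + 43} = 17415 \cdot \frac{1}{8630} + \frac{48684}{-4 + 43} = \frac{3483}{1726} + \frac{48684}{39} = \frac{3483}{1726} + 48684 \cdot \frac{1}{39} = \frac{3483}{1726} + \frac{16228}{13} = \frac{28054807}{22438}$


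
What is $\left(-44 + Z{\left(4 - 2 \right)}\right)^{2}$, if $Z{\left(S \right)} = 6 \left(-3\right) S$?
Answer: $6400$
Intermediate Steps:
$Z{\left(S \right)} = - 18 S$
$\left(-44 + Z{\left(4 - 2 \right)}\right)^{2} = \left(-44 - 18 \left(4 - 2\right)\right)^{2} = \left(-44 - 36\right)^{2} = \left(-80\right)^{2} = 6400$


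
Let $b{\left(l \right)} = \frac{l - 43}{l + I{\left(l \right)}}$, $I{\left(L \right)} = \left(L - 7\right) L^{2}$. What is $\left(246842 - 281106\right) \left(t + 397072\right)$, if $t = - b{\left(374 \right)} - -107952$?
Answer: $- \frac{444152914026072796}{25667433} \approx -1.7304 \cdot 10^{10}$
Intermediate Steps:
$I{\left(L \right)} = L^{2} \left(-7 + L\right)$ ($I{\left(L \right)} = \left(-7 + L\right) L^{2} = L^{2} \left(-7 + L\right)$)
$b{\left(l \right)} = \frac{-43 + l}{l + l^{2} \left(-7 + l\right)}$ ($b{\left(l \right)} = \frac{l - 43}{l + l^{2} \left(-7 + l\right)} = \frac{-43 + l}{l + l^{2} \left(-7 + l\right)}$)
$t = \frac{5541701454101}{51334866}$ ($t = - \frac{-43 + 374}{374 \left(1 + 374 \left(-7 + 374\right)\right)} - -107952 = - \frac{331}{374 \left(1 + 374 \cdot 367\right)} + 107952 = - \frac{331}{374 \left(1 + 137258\right)} + 107952 = - \frac{331}{374 \cdot 137259} + 107952 = \left(-1\right) \frac{331}{51334866} + 107952 = - \frac{331}{51334866} + 107952 = \frac{5541701454101}{51334866} \approx 1.0795 \cdot 10^{5}$)
$\left(246842 - 281106\right) \left(t + 397072\right) = \left(246842 - 281106\right) \left(\frac{5541701454101}{51334866} + 397072\right) = \left(-34264\right) \frac{25925339366453}{51334866} = - \frac{444152914026072796}{25667433}$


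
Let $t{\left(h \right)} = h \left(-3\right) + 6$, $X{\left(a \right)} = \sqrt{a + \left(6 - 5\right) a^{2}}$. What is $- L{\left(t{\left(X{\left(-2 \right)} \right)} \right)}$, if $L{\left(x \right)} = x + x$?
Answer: $-12 + 6 \sqrt{2} \approx -3.5147$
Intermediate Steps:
$X{\left(a \right)} = \sqrt{a + a^{2}}$ ($X{\left(a \right)} = \sqrt{a + 1 a^{2}} = \sqrt{a + a^{2}}$)
$t{\left(h \right)} = 6 - 3 h$ ($t{\left(h \right)} = - 3 h + 6 = 6 - 3 h$)
$L{\left(x \right)} = 2 x$
$- L{\left(t{\left(X{\left(-2 \right)} \right)} \right)} = - 2 \left(6 - 3 \sqrt{- 2 \left(1 - 2\right)}\right) = - 2 \left(6 - 3 \sqrt{\left(-2\right) \left(-1\right)}\right) = - 2 \left(6 - 3 \sqrt{2}\right) = - (12 - 6 \sqrt{2}) = -12 + 6 \sqrt{2}$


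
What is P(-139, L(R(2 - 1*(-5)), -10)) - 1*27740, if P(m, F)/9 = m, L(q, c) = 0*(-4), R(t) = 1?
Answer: -28991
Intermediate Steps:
L(q, c) = 0
P(m, F) = 9*m
P(-139, L(R(2 - 1*(-5)), -10)) - 1*27740 = 9*(-139) - 1*27740 = -1251 - 27740 = -28991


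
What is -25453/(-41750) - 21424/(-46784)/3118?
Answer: 116055859373/190318043000 ≈ 0.60980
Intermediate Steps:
-25453/(-41750) - 21424/(-46784)/3118 = -25453*(-1/41750) - 21424*(-1/46784)*(1/3118) = 25453/41750 + (1339/2924)*(1/3118) = 25453/41750 + 1339/9117032 = 116055859373/190318043000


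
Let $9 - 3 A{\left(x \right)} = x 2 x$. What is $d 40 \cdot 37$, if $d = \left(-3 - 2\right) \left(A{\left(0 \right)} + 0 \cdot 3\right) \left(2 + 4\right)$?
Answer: $-133200$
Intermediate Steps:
$A{\left(x \right)} = 3 - \frac{2 x^{2}}{3}$ ($A{\left(x \right)} = 3 - \frac{x 2 x}{3} = 3 - \frac{2 x x}{3} = 3 - \frac{2 x^{2}}{3}$)
$d = -90$ ($d = \left(-3 - 2\right) \left(\left(3 - \frac{2 \cdot 0^{2}}{3}\right) + 0 \cdot 3\right) \left(2 + 4\right) = - 5 \left(\left(3 - 0\right) + 0\right) 6 = - 5 \left(\left(3 + 0\right) + 0\right) 6 = - 5 \left(3 + 0\right) 6 = \left(-5\right) 3 \cdot 6 = \left(-15\right) 6 = -90$)
$d 40 \cdot 37 = \left(-90\right) 40 \cdot 37 = \left(-3600\right) 37 = -133200$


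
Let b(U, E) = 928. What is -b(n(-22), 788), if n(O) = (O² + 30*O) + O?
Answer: -928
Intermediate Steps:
n(O) = O² + 31*O
-b(n(-22), 788) = -1*928 = -928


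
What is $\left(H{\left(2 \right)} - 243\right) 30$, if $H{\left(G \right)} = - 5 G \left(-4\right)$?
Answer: $-6090$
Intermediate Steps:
$H{\left(G \right)} = 20 G$
$\left(H{\left(2 \right)} - 243\right) 30 = \left(20 \cdot 2 - 243\right) 30 = \left(40 - 243\right) 30 = \left(-203\right) 30 = -6090$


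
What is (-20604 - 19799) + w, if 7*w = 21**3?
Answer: -39080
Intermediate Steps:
w = 1323 (w = (1/7)*21**3 = (1/7)*9261 = 1323)
(-20604 - 19799) + w = (-20604 - 19799) + 1323 = -40403 + 1323 = -39080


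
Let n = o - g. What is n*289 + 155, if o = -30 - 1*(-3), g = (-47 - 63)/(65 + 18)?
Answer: -602994/83 ≈ -7265.0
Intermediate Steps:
g = -110/83 ≈ -1.3253
o = -27 (o = -30 + 3 = -27)
n = -2131/83 (n = -27 - 1*(-110/83) = -27 + 110/83 = -2131/83 ≈ -25.675)
n*289 + 155 = -2131/83*289 + 155 = -615859/83 + 155 = -602994/83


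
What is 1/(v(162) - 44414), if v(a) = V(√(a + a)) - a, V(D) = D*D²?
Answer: -1/38744 ≈ -2.5810e-5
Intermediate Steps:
V(D) = D³
v(a) = -a + 2*√2*a^(3/2) (v(a) = (√(a + a))³ - a = (√(2*a))³ - a = (√2*√a)³ - a = 2*√2*a^(3/2) - a = -a + 2*√2*a^(3/2))
1/(v(162) - 44414) = 1/((-1*162 + 2*√2*162^(3/2)) - 44414) = 1/((-162 + 2*√2*(1458*√2)) - 44414) = 1/((-162 + 5832) - 44414) = 1/(5670 - 44414) = 1/(-38744) = -1/38744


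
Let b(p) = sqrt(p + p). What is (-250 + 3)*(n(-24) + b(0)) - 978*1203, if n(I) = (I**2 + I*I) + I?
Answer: -1455150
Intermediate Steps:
b(p) = sqrt(2)*sqrt(p) (b(p) = sqrt(2*p) = sqrt(2)*sqrt(p))
n(I) = I + 2*I**2 (n(I) = (I**2 + I**2) + I = 2*I**2 + I = I + 2*I**2)
(-250 + 3)*(n(-24) + b(0)) - 978*1203 = (-250 + 3)*(-24*(1 + 2*(-24)) + sqrt(2)*sqrt(0)) - 978*1203 = -247*(-24*(1 - 48) + sqrt(2)*0) - 1176534 = -247*(-24*(-47) + 0) - 1176534 = -247*(1128 + 0) - 1176534 = -247*1128 - 1176534 = -278616 - 1176534 = -1455150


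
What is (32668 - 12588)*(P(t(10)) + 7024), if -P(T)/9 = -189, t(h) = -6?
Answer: 175198000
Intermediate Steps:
P(T) = 1701 (P(T) = -9*(-189) = 1701)
(32668 - 12588)*(P(t(10)) + 7024) = (32668 - 12588)*(1701 + 7024) = 20080*8725 = 175198000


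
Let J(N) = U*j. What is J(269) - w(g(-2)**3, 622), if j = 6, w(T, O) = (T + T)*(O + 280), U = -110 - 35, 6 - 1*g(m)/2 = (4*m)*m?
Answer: 14431130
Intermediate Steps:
g(m) = 12 - 8*m**2 (g(m) = 12 - 2*4*m*m = 12 - 8*m**2)
U = -145
w(T, O) = 2*T*(280 + O) (w(T, O) = (2*T)*(280 + O) = 2*T*(280 + O))
J(N) = -870 (J(N) = -145*6 = -870)
J(269) - w(g(-2)**3, 622) = -870 - 2*(12 - 8*(-2)**2)**3*(280 + 622) = -870 - 2*(12 - 8*4)**3*902 = -870 - 2*(12 - 32)**3*902 = -870 - 2*(-20)**3*902 = -870 - 2*(-8000)*902 = -870 - 1*(-14432000) = -870 + 14432000 = 14431130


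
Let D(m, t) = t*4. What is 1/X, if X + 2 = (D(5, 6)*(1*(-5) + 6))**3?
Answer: 1/13822 ≈ 7.2348e-5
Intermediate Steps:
D(m, t) = 4*t
X = 13822 (X = -2 + ((4*6)*(1*(-5) + 6))**3 = -2 + (24*(-5 + 6))**3 = -2 + (24*1)**3 = -2 + 24**3 = -2 + 13824 = 13822)
1/X = 1/13822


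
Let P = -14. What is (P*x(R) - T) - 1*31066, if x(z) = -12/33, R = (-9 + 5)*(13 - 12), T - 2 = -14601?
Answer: -181081/11 ≈ -16462.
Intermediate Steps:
T = -14599 (T = 2 - 14601 = -14599)
R = -4 (R = -4*1 = -4)
x(z) = -4/11 (x(z) = -12*1/33 = -4/11)
(P*x(R) - T) - 1*31066 = (-14*(-4/11) - 1*(-14599)) - 1*31066 = (56/11 + 14599) - 31066 = 160645/11 - 31066 = -181081/11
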